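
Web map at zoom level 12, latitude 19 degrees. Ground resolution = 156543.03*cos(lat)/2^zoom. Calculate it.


res = 156543.03 * cos(19) / 2^12 = 156543.03 * 0.94551858 / 4096 = 36.14 m/pixel

36.14 m/pixel


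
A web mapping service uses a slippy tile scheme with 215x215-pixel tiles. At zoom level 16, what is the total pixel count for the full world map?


tiles per axis = 2^16 = 65536
total tiles = 65536^2 = 4294967296
pixels per axis = 65536 * 215 = 14090240
total pixels = 14090240^2 = 198534863257600

198534863257600 pixels


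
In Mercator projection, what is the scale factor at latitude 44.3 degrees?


SF = 1 / cos(44.3) = 1 / 0.715693 = 1.397

1.397


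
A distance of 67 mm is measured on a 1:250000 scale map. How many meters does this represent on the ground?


ground = 67 mm * 250000 / 1000 = 16750.0 m

16750.0 m


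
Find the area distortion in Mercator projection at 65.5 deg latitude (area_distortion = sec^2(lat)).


area_distortion = 1/cos^2(65.5) = 5.815

5.815


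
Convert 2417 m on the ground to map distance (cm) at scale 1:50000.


map_cm = 2417 * 100 / 50000 = 4.834 cm ≈ 4.83 cm

4.83 cm


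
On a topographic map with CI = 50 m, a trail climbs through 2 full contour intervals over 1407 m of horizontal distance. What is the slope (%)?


elevation change = 2 * 50 = 100 m
slope = 100 / 1407 * 100 = 7.1%

7.1%


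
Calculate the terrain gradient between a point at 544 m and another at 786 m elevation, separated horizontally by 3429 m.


gradient = (786 - 544) / 3429 = 242 / 3429 = 0.0706

0.0706


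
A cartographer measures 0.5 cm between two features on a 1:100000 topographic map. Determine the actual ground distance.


ground = 0.5 cm * 100000 / 100 = 500.0 m

500.0 m


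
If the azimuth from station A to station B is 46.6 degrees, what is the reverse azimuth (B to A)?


back azimuth = (46.6 + 180) mod 360 = 226.6 degrees

226.6 degrees


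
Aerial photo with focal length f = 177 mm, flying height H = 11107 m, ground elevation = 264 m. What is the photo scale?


scale = f / (H - h) = 177 mm / 10843 m = 177 / 10843000 = 1:61260

1:61260


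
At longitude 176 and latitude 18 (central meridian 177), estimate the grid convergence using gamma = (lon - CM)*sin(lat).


gamma = (176 - 177) * sin(18) = -1 * 0.309017 = -0.309 degrees

-0.309 degrees


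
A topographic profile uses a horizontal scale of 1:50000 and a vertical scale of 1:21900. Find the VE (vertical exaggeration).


VE = horizontal_scale / vertical_scale = 50000 / 21900 ≈ 2.3

2.3x


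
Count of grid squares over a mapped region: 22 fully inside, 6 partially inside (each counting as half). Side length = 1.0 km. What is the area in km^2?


effective squares = 22 + 6 * 0.5 = 25.0
area = 25.0 * 1.0 = 25.0 km^2

25.0 km^2


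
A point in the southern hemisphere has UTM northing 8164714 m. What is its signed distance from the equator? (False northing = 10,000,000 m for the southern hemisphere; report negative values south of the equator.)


For southern: actual = 8164714 - 10000000 = -1835286 m

-1835286 m


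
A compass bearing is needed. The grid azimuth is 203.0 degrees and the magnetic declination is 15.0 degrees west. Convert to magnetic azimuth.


magnetic azimuth = grid azimuth - declination (east +ve)
mag_az = 203.0 - -15.0 = 218.0 degrees

218.0 degrees


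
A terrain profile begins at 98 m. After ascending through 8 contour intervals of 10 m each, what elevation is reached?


elevation = 98 + 8 * 10 = 178 m

178 m


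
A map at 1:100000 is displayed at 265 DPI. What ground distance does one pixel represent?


pixel_cm = 2.54 / 265 ≈ 0.009585 cm
ground = pixel_cm * 100000 / 100 = 2.54 * 100000 / (265 * 100) = 254000 / 26500 ≈ 9.58 m

9.58 m


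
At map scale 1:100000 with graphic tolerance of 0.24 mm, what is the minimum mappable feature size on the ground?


ground = 0.24 mm * 100000 / 1000 = 24.0 m

24.0 m


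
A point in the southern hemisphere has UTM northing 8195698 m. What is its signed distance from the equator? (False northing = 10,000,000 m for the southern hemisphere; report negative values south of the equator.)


For southern: actual = 8195698 - 10000000 = -1804302 m

-1804302 m


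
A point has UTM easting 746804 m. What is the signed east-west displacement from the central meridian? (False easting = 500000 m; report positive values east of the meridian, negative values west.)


displacement = 746804 - 500000 = 246804 m

246804 m


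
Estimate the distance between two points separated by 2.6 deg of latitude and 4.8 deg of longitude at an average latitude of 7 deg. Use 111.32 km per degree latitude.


dlat_km = 2.6 * 111.32 = 289.432
dlon_km = 4.8 * 111.32 * cos(7) ≈ 530.353
dist = sqrt(289.432^2 + 530.353^2) ≈ 604.2 km

604.2 km


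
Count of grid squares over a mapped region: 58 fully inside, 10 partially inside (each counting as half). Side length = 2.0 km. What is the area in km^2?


effective squares = 58 + 10 * 0.5 = 63.0
area = 63.0 * 4.0 = 252.0 km^2

252.0 km^2


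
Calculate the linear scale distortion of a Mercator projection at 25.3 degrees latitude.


SF = 1 / cos(25.3) = 1 / 0.904083 = 1.106

1.106


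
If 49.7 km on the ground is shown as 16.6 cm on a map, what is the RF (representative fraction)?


ground = 49.7 km = 4970000 cm; RF denominator = ground / map = 4970000 / 16.6 ≈ 299398; RF = 1:299398

1:299398


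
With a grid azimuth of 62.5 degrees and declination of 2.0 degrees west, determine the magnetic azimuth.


magnetic azimuth = grid azimuth - declination (east +ve)
mag_az = 62.5 - -2.0 = 64.5 degrees

64.5 degrees


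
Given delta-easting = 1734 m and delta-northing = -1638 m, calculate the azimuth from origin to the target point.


az = atan2(1734, -1638) = 133.4 deg
adjusted to 0-360: 133.4 degrees

133.4 degrees


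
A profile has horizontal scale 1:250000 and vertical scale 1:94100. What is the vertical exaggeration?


VE = horizontal_scale / vertical_scale = 250000 / 94100 ≈ 2.7

2.7x


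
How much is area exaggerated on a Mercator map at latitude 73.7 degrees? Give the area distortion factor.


area_distortion = 1/cos^2(73.7) = 12.695

12.695


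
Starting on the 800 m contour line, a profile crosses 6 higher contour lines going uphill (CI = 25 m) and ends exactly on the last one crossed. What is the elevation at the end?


elevation = 800 + 6 * 25 = 950 m

950 m


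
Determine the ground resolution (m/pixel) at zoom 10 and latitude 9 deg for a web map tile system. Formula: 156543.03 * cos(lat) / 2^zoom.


res = 156543.03 * cos(9) / 2^10 = 156543.03 * 0.98768834 / 1024 = 150.99 m/pixel

150.99 m/pixel


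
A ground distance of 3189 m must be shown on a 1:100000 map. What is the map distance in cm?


map_cm = 3189 * 100 / 100000 = 3.189 cm ≈ 3.19 cm

3.19 cm


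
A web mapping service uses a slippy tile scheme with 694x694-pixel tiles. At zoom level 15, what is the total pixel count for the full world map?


tiles per axis = 2^15 = 32768
total tiles = 32768^2 = 1073741824
pixels per axis = 32768 * 694 = 22740992
total pixels = 22740992^2 = 517152717144064

517152717144064 pixels


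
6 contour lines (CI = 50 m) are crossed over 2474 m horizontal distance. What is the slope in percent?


elevation change = 6 * 50 = 300 m
slope = 300 / 2474 * 100 = 12.1%

12.1%


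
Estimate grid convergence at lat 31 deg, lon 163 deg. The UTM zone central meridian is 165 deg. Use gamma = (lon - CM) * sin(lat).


gamma = (163 - 165) * sin(31) = -2 * 0.515038 = -1.03 degrees

-1.03 degrees


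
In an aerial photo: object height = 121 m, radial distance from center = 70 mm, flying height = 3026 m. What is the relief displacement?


d = h * r / H = 121 * 70 / 3026 = 2.8 mm

2.8 mm


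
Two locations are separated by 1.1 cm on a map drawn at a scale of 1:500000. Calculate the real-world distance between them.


ground = 1.1 cm * 500000 / 100 = 5500.0 m = 5.5 km

5.5 km


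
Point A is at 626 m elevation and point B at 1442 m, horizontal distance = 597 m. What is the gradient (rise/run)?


gradient = (1442 - 626) / 597 = 816 / 597 = 1.3668

1.3668


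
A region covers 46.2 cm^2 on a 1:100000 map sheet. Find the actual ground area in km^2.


ground_area = 46.2 * (100000/100)^2 = 46200000.0 m^2 = 46.2 km^2

46.2 km^2


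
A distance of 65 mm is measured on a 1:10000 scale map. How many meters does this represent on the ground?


ground = 65 mm * 10000 / 1000 = 650.0 m

650.0 m


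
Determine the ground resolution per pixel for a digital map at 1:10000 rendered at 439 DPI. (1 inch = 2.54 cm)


pixel_cm = 2.54 / 439 ≈ 0.005786 cm
ground = pixel_cm * 10000 / 100 = 2.54 * 10000 / (439 * 100) = 25400 / 43900 ≈ 0.58 m

0.58 m


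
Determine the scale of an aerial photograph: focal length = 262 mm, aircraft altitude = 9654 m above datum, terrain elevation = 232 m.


scale = f / (H - h) = 262 mm / 9422 m = 262 / 9422000 = 1:35962

1:35962


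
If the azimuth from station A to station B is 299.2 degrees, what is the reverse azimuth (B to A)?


back azimuth = (299.2 + 180) mod 360 = 119.2 degrees

119.2 degrees


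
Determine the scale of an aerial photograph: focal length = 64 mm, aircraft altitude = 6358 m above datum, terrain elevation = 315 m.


scale = f / (H - h) = 64 mm / 6043 m = 64 / 6043000 = 1:94422

1:94422


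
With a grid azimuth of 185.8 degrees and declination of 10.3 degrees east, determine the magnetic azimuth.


magnetic azimuth = grid azimuth - declination (east +ve)
mag_az = 185.8 - 10.3 = 175.5 degrees

175.5 degrees


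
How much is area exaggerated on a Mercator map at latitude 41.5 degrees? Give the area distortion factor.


area_distortion = 1/cos^2(41.5) = 1.783

1.783


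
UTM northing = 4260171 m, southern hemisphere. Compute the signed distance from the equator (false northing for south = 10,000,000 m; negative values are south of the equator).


For southern: actual = 4260171 - 10000000 = -5739829 m

-5739829 m


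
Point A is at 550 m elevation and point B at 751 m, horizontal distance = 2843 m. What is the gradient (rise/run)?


gradient = (751 - 550) / 2843 = 201 / 2843 = 0.0707

0.0707


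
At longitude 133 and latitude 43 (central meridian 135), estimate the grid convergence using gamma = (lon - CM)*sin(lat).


gamma = (133 - 135) * sin(43) = -2 * 0.681998 = -1.364 degrees

-1.364 degrees


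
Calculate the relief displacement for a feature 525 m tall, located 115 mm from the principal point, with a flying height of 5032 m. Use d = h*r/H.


d = h * r / H = 525 * 115 / 5032 = 12.0 mm

12.0 mm


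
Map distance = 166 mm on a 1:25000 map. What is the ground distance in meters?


ground = 166 mm * 25000 / 1000 = 4150.0 m

4150.0 m


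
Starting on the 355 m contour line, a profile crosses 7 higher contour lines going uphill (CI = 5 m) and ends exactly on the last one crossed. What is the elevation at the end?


elevation = 355 + 7 * 5 = 390 m

390 m


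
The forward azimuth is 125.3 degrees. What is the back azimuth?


back azimuth = (125.3 + 180) mod 360 = 305.3 degrees

305.3 degrees


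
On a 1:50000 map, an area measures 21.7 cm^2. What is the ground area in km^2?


ground_area = 21.7 * (50000/100)^2 = 5425000.0 m^2 = 5.425 km^2

5.425 km^2


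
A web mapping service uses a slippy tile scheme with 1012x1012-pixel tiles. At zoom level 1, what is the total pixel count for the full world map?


tiles per axis = 2^1 = 2
total tiles = 2^2 = 4
pixels per axis = 2 * 1012 = 2024
total pixels = 2024^2 = 4096576

4096576 pixels


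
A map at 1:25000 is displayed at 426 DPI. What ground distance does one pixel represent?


pixel_cm = 2.54 / 426 ≈ 0.005962 cm
ground = pixel_cm * 25000 / 100 = 2.54 * 25000 / (426 * 100) = 63500 / 42600 ≈ 1.49 m

1.49 m


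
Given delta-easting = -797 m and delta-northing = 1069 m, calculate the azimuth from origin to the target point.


az = atan2(-797, 1069) = -36.7 deg
adjusted to 0-360: 323.3 degrees

323.3 degrees


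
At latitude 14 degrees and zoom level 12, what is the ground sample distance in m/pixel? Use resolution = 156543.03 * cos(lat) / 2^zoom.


res = 156543.03 * cos(14) / 2^12 = 156543.03 * 0.97029573 / 4096 = 37.08 m/pixel

37.08 m/pixel


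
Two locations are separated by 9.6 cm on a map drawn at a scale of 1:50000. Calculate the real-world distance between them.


ground = 9.6 cm * 50000 / 100 = 4800.0 m = 4.8 km

4.8 km


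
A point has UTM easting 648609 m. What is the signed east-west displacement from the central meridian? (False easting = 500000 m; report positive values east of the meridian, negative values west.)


displacement = 648609 - 500000 = 148609 m

148609 m


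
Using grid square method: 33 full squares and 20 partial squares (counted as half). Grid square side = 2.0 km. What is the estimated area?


effective squares = 33 + 20 * 0.5 = 43.0
area = 43.0 * 4.0 = 172.0 km^2

172.0 km^2


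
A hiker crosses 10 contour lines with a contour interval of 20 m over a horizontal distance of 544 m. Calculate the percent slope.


elevation change = 10 * 20 = 200 m
slope = 200 / 544 * 100 = 36.8%

36.8%


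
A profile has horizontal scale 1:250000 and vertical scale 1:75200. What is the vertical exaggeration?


VE = horizontal_scale / vertical_scale = 250000 / 75200 ≈ 3.3

3.3x


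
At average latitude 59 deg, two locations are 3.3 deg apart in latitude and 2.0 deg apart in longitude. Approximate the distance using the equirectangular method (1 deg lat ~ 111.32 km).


dlat_km = 3.3 * 111.32 = 367.356
dlon_km = 2.0 * 111.32 * cos(59) ≈ 114.668
dist = sqrt(367.356^2 + 114.668^2) ≈ 384.8 km

384.8 km


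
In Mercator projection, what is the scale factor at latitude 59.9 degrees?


SF = 1 / cos(59.9) = 1 / 0.501511 = 1.994

1.994


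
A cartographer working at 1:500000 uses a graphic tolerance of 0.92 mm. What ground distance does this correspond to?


ground = 0.92 mm * 500000 / 1000 = 460.0 m

460.0 m


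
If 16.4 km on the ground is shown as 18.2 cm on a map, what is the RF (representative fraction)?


ground = 16.4 km = 1640000 cm; RF denominator = ground / map = 1640000 / 18.2 ≈ 90110; RF = 1:90110

1:90110


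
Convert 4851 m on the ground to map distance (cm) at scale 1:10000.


map_cm = 4851 * 100 / 10000 = 48.51 cm

48.51 cm


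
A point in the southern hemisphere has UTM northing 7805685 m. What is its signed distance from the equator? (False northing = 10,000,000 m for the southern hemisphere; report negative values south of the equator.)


For southern: actual = 7805685 - 10000000 = -2194315 m

-2194315 m


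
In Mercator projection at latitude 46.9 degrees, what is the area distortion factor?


area_distortion = 1/cos^2(46.9) = 2.142

2.142


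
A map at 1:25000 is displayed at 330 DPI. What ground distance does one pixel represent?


pixel_cm = 2.54 / 330 ≈ 0.007697 cm
ground = pixel_cm * 25000 / 100 = 2.54 * 25000 / (330 * 100) = 63500 / 33000 ≈ 1.92 m

1.92 m


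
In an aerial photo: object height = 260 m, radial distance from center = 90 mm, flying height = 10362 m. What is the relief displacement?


d = h * r / H = 260 * 90 / 10362 = 2.26 mm

2.26 mm


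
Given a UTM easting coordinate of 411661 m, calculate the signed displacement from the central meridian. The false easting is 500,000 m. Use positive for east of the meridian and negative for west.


displacement = 411661 - 500000 = -88339 m

-88339 m


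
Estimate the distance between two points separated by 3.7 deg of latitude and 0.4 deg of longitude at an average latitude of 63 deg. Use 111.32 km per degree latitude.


dlat_km = 3.7 * 111.32 = 411.884
dlon_km = 0.4 * 111.32 * cos(63) ≈ 20.215
dist = sqrt(411.884^2 + 20.215^2) ≈ 412.4 km

412.4 km


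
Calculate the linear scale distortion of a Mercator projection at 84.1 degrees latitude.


SF = 1 / cos(84.1) = 1 / 0.102793 = 9.728

9.728


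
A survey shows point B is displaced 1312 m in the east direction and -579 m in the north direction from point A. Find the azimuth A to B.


az = atan2(1312, -579) = 113.8 deg
adjusted to 0-360: 113.8 degrees

113.8 degrees


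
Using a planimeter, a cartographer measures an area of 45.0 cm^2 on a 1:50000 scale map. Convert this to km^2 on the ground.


ground_area = 45.0 * (50000/100)^2 = 11250000.0 m^2 = 11.25 km^2

11.25 km^2


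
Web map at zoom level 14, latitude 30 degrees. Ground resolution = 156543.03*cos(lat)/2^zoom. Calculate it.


res = 156543.03 * cos(30) / 2^14 = 156543.03 * 0.8660254 / 16384 = 8.27 m/pixel

8.27 m/pixel


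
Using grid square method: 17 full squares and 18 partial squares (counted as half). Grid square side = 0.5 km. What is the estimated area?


effective squares = 17 + 18 * 0.5 = 26.0
area = 26.0 * 0.25 = 6.5 km^2

6.5 km^2


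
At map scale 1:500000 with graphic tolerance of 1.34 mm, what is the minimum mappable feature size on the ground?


ground = 1.34 mm * 500000 / 1000 = 670.0 m

670.0 m


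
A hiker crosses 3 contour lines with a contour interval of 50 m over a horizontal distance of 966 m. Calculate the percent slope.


elevation change = 3 * 50 = 150 m
slope = 150 / 966 * 100 = 15.5%

15.5%


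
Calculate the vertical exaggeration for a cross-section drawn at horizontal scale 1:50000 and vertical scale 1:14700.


VE = horizontal_scale / vertical_scale = 50000 / 14700 ≈ 3.4

3.4x


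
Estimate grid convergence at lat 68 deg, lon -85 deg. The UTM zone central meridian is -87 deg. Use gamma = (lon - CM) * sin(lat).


gamma = (-85 - -87) * sin(68) = 2 * 0.927184 = 1.854 degrees

1.854 degrees


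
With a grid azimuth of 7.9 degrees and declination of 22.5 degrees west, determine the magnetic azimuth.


magnetic azimuth = grid azimuth - declination (east +ve)
mag_az = 7.9 - -22.5 = 30.4 degrees

30.4 degrees


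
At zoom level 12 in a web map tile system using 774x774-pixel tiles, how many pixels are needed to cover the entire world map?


tiles per axis = 2^12 = 4096
total tiles = 4096^2 = 16777216
pixels per axis = 4096 * 774 = 3170304
total pixels = 3170304^2 = 10050827452416

10050827452416 pixels


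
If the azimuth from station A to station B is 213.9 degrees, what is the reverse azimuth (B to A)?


back azimuth = (213.9 + 180) mod 360 = 33.9 degrees

33.9 degrees


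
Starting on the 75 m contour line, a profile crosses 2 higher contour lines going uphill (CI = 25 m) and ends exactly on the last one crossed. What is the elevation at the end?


elevation = 75 + 2 * 25 = 125 m

125 m


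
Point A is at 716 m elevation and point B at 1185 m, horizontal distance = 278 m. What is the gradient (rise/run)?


gradient = (1185 - 716) / 278 = 469 / 278 = 1.6871

1.6871


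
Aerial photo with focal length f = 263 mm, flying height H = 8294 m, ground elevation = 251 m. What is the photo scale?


scale = f / (H - h) = 263 mm / 8043 m = 263 / 8043000 = 1:30582

1:30582


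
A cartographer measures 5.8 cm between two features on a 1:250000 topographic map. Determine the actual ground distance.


ground = 5.8 cm * 250000 / 100 = 14500.0 m = 14.5 km

14.5 km


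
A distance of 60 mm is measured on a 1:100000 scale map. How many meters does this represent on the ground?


ground = 60 mm * 100000 / 1000 = 6000.0 m

6000.0 m


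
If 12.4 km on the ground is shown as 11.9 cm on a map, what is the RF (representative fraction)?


ground = 12.4 km = 1240000 cm; RF denominator = ground / map = 1240000 / 11.9 ≈ 104202; RF = 1:104202

1:104202


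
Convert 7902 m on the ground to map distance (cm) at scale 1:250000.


map_cm = 7902 * 100 / 250000 = 3.1608 cm ≈ 3.16 cm

3.16 cm


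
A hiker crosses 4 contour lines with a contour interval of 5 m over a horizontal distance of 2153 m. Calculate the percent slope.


elevation change = 4 * 5 = 20 m
slope = 20 / 2153 * 100 = 0.9%

0.9%


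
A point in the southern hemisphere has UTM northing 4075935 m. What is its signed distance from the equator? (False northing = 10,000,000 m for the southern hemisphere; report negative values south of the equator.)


For southern: actual = 4075935 - 10000000 = -5924065 m

-5924065 m


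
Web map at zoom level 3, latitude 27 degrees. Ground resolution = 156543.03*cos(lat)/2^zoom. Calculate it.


res = 156543.03 * cos(27) / 2^3 = 156543.03 * 0.89100652 / 8 = 17435.11 m/pixel

17435.11 m/pixel


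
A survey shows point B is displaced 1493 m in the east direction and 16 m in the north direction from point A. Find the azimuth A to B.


az = atan2(1493, 16) = 89.4 deg
adjusted to 0-360: 89.4 degrees

89.4 degrees


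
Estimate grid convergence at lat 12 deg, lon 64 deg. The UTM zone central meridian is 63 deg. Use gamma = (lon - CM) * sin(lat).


gamma = (64 - 63) * sin(12) = 1 * 0.207912 = 0.208 degrees

0.208 degrees


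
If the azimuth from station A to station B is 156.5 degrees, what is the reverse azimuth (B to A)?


back azimuth = (156.5 + 180) mod 360 = 336.5 degrees

336.5 degrees


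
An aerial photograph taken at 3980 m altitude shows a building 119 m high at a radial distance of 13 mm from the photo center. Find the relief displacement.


d = h * r / H = 119 * 13 / 3980 = 0.39 mm

0.39 mm


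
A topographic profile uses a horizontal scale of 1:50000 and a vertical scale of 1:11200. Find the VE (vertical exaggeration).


VE = horizontal_scale / vertical_scale = 50000 / 11200 ≈ 4.5

4.5x


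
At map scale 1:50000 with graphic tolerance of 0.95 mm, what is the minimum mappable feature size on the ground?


ground = 0.95 mm * 50000 / 1000 = 47.5 m

47.5 m


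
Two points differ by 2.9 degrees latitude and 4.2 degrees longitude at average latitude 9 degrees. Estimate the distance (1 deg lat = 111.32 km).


dlat_km = 2.9 * 111.32 = 322.828
dlon_km = 4.2 * 111.32 * cos(9) ≈ 461.788
dist = sqrt(322.828^2 + 461.788^2) ≈ 563.4 km

563.4 km


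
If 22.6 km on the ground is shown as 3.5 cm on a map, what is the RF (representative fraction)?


ground = 22.6 km = 2260000 cm; RF denominator = ground / map = 2260000 / 3.5 ≈ 645714; RF = 1:645714

1:645714


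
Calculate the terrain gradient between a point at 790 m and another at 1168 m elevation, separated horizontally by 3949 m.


gradient = (1168 - 790) / 3949 = 378 / 3949 = 0.0957

0.0957


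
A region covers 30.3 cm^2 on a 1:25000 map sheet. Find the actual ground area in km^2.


ground_area = 30.3 * (25000/100)^2 = 1893750.0 m^2 = 1.89375 km^2 ≈ 1.894 km^2

1.894 km^2


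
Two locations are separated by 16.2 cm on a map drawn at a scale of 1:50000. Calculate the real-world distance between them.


ground = 16.2 cm * 50000 / 100 = 8100.0 m = 8.1 km

8.1 km


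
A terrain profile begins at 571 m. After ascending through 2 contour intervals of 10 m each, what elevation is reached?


elevation = 571 + 2 * 10 = 591 m

591 m


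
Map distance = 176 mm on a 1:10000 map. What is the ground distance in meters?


ground = 176 mm * 10000 / 1000 = 1760.0 m

1760.0 m


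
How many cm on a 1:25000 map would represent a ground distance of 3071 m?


map_cm = 3071 * 100 / 25000 = 12.284 cm ≈ 12.28 cm

12.28 cm


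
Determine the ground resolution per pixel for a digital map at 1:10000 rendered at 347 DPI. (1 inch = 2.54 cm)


pixel_cm = 2.54 / 347 ≈ 0.00732 cm
ground = pixel_cm * 10000 / 100 = 2.54 * 10000 / (347 * 100) = 25400 / 34700 ≈ 0.73 m

0.73 m


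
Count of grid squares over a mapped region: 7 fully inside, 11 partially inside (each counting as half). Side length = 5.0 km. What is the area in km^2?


effective squares = 7 + 11 * 0.5 = 12.5
area = 12.5 * 25.0 = 312.5 km^2

312.5 km^2


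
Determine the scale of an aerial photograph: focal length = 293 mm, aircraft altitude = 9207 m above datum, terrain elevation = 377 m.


scale = f / (H - h) = 293 mm / 8830 m = 293 / 8830000 = 1:30137

1:30137


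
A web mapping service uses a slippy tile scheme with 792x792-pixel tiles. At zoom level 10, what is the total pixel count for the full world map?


tiles per axis = 2^10 = 1024
total tiles = 1024^2 = 1048576
pixels per axis = 1024 * 792 = 811008
total pixels = 811008^2 = 657733976064

657733976064 pixels


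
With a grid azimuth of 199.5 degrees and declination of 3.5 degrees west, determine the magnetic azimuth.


magnetic azimuth = grid azimuth - declination (east +ve)
mag_az = 199.5 - -3.5 = 203.0 degrees

203.0 degrees


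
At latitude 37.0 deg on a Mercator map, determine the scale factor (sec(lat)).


SF = 1 / cos(37.0) = 1 / 0.798636 = 1.252

1.252


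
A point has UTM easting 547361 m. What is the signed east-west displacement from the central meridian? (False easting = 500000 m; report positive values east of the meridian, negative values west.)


displacement = 547361 - 500000 = 47361 m

47361 m


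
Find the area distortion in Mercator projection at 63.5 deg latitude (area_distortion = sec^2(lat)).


area_distortion = 1/cos^2(63.5) = 5.023

5.023


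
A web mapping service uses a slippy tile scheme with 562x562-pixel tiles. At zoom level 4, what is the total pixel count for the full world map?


tiles per axis = 2^4 = 16
total tiles = 16^2 = 256
pixels per axis = 16 * 562 = 8992
total pixels = 8992^2 = 80856064

80856064 pixels


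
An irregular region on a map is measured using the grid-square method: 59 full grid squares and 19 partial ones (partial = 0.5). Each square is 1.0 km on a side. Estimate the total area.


effective squares = 59 + 19 * 0.5 = 68.5
area = 68.5 * 1.0 = 68.5 km^2

68.5 km^2


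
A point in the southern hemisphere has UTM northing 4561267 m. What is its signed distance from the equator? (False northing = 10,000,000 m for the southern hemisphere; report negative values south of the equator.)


For southern: actual = 4561267 - 10000000 = -5438733 m

-5438733 m


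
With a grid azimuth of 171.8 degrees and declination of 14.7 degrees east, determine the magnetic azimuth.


magnetic azimuth = grid azimuth - declination (east +ve)
mag_az = 171.8 - 14.7 = 157.1 degrees

157.1 degrees


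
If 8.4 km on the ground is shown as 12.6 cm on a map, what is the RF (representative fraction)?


ground = 8.4 km = 840000 cm; RF denominator = ground / map = 840000 / 12.6 ≈ 66667; RF = 1:66667

1:66667


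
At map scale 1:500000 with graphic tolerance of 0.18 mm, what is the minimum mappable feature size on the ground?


ground = 0.18 mm * 500000 / 1000 = 90.0 m

90.0 m


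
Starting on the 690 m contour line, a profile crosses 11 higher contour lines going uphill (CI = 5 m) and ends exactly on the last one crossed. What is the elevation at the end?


elevation = 690 + 11 * 5 = 745 m

745 m


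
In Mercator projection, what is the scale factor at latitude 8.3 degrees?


SF = 1 / cos(8.3) = 1 / 0.989526 = 1.011

1.011


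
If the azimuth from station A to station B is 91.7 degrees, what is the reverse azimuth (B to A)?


back azimuth = (91.7 + 180) mod 360 = 271.7 degrees

271.7 degrees


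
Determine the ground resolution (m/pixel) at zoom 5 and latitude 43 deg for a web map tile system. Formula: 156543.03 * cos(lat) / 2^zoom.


res = 156543.03 * cos(43) / 2^5 = 156543.03 * 0.7313537 / 32 = 3577.76 m/pixel

3577.76 m/pixel


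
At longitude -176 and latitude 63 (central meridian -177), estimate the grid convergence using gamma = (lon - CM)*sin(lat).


gamma = (-176 - -177) * sin(63) = 1 * 0.891007 = 0.891 degrees

0.891 degrees


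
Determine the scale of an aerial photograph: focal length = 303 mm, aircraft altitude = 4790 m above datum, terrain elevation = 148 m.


scale = f / (H - h) = 303 mm / 4642 m = 303 / 4642000 = 1:15320

1:15320


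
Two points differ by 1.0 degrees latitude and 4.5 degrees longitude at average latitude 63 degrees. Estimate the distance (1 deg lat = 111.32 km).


dlat_km = 1.0 * 111.32 = 111.32
dlon_km = 4.5 * 111.32 * cos(63) ≈ 227.422
dist = sqrt(111.32^2 + 227.422^2) ≈ 253.2 km

253.2 km


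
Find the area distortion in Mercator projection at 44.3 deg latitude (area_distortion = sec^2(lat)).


area_distortion = 1/cos^2(44.3) = 1.952

1.952


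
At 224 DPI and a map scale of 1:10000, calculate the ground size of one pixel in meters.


pixel_cm = 2.54 / 224 ≈ 0.011339 cm
ground = pixel_cm * 10000 / 100 = 2.54 * 10000 / (224 * 100) = 25400 / 22400 ≈ 1.13 m

1.13 m


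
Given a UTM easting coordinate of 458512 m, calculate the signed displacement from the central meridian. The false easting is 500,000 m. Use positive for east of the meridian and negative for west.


displacement = 458512 - 500000 = -41488 m

-41488 m


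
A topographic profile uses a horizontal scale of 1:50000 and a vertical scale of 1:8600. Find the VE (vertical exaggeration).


VE = horizontal_scale / vertical_scale = 50000 / 8600 ≈ 5.8

5.8x


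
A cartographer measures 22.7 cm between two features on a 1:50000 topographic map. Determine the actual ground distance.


ground = 22.7 cm * 50000 / 100 = 11350.0 m = 11.35 km

11.35 km


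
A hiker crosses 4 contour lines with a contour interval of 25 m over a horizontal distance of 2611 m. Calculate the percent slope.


elevation change = 4 * 25 = 100 m
slope = 100 / 2611 * 100 = 3.8%

3.8%


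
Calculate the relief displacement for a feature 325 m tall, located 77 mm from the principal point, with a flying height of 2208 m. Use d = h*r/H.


d = h * r / H = 325 * 77 / 2208 = 11.33 mm

11.33 mm


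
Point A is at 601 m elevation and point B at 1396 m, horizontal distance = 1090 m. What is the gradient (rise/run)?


gradient = (1396 - 601) / 1090 = 795 / 1090 = 0.7294

0.7294


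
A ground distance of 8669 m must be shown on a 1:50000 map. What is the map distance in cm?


map_cm = 8669 * 100 / 50000 = 17.338 cm ≈ 17.34 cm

17.34 cm


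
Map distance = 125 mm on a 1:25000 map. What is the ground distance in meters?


ground = 125 mm * 25000 / 1000 = 3125.0 m

3125.0 m


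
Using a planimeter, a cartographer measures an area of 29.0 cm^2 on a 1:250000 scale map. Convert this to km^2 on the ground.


ground_area = 29.0 * (250000/100)^2 = 181250000.0 m^2 = 181.25 km^2

181.25 km^2


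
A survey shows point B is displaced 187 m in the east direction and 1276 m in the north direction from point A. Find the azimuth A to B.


az = atan2(187, 1276) = 8.3 deg
adjusted to 0-360: 8.3 degrees

8.3 degrees


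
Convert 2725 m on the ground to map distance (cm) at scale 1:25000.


map_cm = 2725 * 100 / 25000 = 10.9 cm

10.9 cm


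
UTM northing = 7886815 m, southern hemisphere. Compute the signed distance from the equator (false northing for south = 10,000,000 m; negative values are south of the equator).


For southern: actual = 7886815 - 10000000 = -2113185 m

-2113185 m


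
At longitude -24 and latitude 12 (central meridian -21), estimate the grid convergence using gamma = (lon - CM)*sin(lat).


gamma = (-24 - -21) * sin(12) = -3 * 0.207912 = -0.624 degrees

-0.624 degrees


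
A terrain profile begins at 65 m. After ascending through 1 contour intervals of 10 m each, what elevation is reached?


elevation = 65 + 1 * 10 = 75 m

75 m


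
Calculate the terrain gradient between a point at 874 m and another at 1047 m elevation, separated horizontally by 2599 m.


gradient = (1047 - 874) / 2599 = 173 / 2599 = 0.0666

0.0666


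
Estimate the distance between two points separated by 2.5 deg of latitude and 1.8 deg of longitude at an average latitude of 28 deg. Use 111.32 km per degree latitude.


dlat_km = 2.5 * 111.32 = 278.3
dlon_km = 1.8 * 111.32 * cos(28) ≈ 176.922
dist = sqrt(278.3^2 + 176.922^2) ≈ 329.8 km

329.8 km


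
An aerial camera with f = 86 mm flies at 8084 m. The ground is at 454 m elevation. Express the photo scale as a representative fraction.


scale = f / (H - h) = 86 mm / 7630 m = 86 / 7630000 = 1:88721

1:88721


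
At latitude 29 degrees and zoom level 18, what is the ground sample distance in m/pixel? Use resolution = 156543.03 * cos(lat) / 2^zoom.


res = 156543.03 * cos(29) / 2^18 = 156543.03 * 0.87461971 / 262144 = 0.52 m/pixel

0.52 m/pixel


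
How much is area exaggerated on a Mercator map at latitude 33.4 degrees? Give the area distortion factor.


area_distortion = 1/cos^2(33.4) = 1.435

1.435


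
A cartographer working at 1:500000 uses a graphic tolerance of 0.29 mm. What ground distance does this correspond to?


ground = 0.29 mm * 500000 / 1000 = 145.0 m

145.0 m


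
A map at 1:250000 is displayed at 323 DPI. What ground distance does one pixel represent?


pixel_cm = 2.54 / 323 ≈ 0.007864 cm
ground = pixel_cm * 250000 / 100 = 2.54 * 250000 / (323 * 100) = 635000 / 32300 ≈ 19.66 m

19.66 m


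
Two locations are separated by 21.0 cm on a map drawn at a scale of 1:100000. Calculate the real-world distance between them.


ground = 21.0 cm * 100000 / 100 = 21000.0 m = 21.0 km

21.0 km


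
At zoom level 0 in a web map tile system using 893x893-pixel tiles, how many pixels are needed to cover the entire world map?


tiles per axis = 2^0 = 1
total tiles = 1^2 = 1
pixels per axis = 1 * 893 = 893
total pixels = 893^2 = 797449

797449 pixels


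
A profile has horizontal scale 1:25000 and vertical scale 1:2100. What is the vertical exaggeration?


VE = horizontal_scale / vertical_scale = 25000 / 2100 ≈ 11.9

11.9x


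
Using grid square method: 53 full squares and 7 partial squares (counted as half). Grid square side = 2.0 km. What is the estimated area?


effective squares = 53 + 7 * 0.5 = 56.5
area = 56.5 * 4.0 = 226.0 km^2

226.0 km^2


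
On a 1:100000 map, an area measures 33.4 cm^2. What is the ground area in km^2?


ground_area = 33.4 * (100000/100)^2 = 33400000.0 m^2 = 33.4 km^2

33.4 km^2


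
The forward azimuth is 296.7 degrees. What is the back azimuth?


back azimuth = (296.7 + 180) mod 360 = 116.7 degrees

116.7 degrees


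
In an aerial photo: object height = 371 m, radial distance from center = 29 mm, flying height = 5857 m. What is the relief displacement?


d = h * r / H = 371 * 29 / 5857 = 1.84 mm

1.84 mm


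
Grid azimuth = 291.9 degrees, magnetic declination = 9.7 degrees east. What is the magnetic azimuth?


magnetic azimuth = grid azimuth - declination (east +ve)
mag_az = 291.9 - 9.7 = 282.2 degrees

282.2 degrees


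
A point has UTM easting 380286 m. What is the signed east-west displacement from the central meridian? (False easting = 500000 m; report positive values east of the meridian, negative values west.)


displacement = 380286 - 500000 = -119714 m

-119714 m


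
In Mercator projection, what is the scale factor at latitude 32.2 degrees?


SF = 1 / cos(32.2) = 1 / 0.846193 = 1.182

1.182


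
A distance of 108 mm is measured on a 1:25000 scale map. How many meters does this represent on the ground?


ground = 108 mm * 25000 / 1000 = 2700.0 m

2700.0 m


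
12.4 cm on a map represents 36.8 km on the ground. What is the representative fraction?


ground = 36.8 km = 3680000 cm; RF denominator = ground / map = 3680000 / 12.4 ≈ 296774; RF = 1:296774

1:296774


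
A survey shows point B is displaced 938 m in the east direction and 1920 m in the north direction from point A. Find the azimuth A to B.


az = atan2(938, 1920) = 26.0 deg
adjusted to 0-360: 26.0 degrees

26.0 degrees


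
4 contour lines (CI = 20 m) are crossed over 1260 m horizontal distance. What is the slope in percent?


elevation change = 4 * 20 = 80 m
slope = 80 / 1260 * 100 = 6.3%

6.3%


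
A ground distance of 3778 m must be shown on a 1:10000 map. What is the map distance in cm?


map_cm = 3778 * 100 / 10000 = 37.78 cm

37.78 cm


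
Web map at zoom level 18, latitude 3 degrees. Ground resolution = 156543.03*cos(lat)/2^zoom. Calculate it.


res = 156543.03 * cos(3) / 2^18 = 156543.03 * 0.99862953 / 262144 = 0.6 m/pixel

0.6 m/pixel


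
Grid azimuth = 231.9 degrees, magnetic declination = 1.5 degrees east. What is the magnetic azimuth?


magnetic azimuth = grid azimuth - declination (east +ve)
mag_az = 231.9 - 1.5 = 230.4 degrees

230.4 degrees


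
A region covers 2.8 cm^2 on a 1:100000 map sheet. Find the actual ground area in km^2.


ground_area = 2.8 * (100000/100)^2 = 2800000.0 m^2 = 2.8 km^2

2.8 km^2


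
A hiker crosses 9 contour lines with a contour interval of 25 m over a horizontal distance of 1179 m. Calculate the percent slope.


elevation change = 9 * 25 = 225 m
slope = 225 / 1179 * 100 = 19.1%

19.1%


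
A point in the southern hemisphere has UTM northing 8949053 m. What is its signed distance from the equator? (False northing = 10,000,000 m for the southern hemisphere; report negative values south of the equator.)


For southern: actual = 8949053 - 10000000 = -1050947 m

-1050947 m


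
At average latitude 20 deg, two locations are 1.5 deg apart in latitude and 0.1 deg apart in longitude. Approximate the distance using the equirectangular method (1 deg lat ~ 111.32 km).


dlat_km = 1.5 * 111.32 = 166.98
dlon_km = 0.1 * 111.32 * cos(20) ≈ 10.461
dist = sqrt(166.98^2 + 10.461^2) ≈ 167.3 km

167.3 km


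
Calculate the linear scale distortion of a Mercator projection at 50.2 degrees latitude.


SF = 1 / cos(50.2) = 1 / 0.64011 = 1.562

1.562


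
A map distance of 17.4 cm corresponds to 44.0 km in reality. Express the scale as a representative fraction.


ground = 44.0 km = 4400000 cm; RF denominator = ground / map = 4400000 / 17.4 ≈ 252874; RF = 1:252874

1:252874


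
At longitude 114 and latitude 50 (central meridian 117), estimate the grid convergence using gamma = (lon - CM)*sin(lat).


gamma = (114 - 117) * sin(50) = -3 * 0.766044 = -2.298 degrees

-2.298 degrees


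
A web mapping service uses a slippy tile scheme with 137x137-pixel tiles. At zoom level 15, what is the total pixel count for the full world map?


tiles per axis = 2^15 = 32768
total tiles = 32768^2 = 1073741824
pixels per axis = 32768 * 137 = 4489216
total pixels = 4489216^2 = 20153060294656

20153060294656 pixels


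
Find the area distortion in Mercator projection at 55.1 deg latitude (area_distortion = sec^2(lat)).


area_distortion = 1/cos^2(55.1) = 3.055

3.055


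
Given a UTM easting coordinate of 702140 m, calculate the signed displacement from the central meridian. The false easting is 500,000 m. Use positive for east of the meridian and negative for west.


displacement = 702140 - 500000 = 202140 m

202140 m


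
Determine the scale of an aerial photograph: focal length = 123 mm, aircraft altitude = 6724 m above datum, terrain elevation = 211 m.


scale = f / (H - h) = 123 mm / 6513 m = 123 / 6513000 = 1:52951

1:52951


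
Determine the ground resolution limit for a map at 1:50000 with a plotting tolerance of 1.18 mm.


ground = 1.18 mm * 50000 / 1000 = 59.0 m

59.0 m


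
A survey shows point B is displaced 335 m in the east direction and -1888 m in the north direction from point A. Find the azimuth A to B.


az = atan2(335, -1888) = 169.9 deg
adjusted to 0-360: 169.9 degrees

169.9 degrees


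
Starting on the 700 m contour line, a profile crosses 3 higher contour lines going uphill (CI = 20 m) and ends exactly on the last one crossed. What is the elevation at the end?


elevation = 700 + 3 * 20 = 760 m

760 m
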